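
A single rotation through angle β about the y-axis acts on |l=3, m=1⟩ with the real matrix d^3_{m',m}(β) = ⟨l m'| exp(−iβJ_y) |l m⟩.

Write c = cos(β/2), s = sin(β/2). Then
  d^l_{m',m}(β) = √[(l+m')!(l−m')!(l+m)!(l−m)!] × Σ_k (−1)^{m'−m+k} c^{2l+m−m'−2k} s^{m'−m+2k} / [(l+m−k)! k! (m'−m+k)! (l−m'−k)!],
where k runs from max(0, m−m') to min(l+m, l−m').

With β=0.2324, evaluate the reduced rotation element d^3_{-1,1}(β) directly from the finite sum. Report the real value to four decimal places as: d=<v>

d^3_{-1,1}(β=0.2324) via Wigner's sum:
With c≡cos(β/2)=0.993256 and s≡sin(β/2)=0.115939, N=[2·24·24·2]^{1/2}=48.000000
k: max(0,(1)−(-1))=2 … min(3+(1),3−(-1))=4
  k=2: (−1)^0·48.0000/(8)·0.9933^4·0.1159^2 = +0.078497
  k=3: (−1)^1·48.0000/(6)·0.9933^2·0.1159^4 = -0.001426
  k=4: (−1)^2·48.0000/(48)·0.9933^0·0.1159^6 = +0.000002
d^3_{-1,1}(0.2324) = +0.078497 -0.001426 +0.000002 = +0.077073

d=0.0771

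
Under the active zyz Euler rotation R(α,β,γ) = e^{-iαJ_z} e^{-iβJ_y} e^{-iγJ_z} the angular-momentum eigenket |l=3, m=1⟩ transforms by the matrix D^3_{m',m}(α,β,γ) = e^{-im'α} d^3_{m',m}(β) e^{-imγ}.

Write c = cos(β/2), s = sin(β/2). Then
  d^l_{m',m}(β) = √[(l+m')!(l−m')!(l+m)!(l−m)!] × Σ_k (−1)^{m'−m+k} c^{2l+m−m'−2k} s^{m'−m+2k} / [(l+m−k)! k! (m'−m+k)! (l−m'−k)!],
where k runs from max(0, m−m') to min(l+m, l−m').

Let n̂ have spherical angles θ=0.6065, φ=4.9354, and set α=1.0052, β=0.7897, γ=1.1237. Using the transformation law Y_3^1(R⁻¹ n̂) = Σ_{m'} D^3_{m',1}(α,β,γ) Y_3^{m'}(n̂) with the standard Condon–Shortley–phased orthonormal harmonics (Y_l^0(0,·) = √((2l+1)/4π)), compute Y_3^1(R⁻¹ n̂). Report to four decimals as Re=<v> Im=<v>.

Re=-0.1362 Im=0.1117

Need the full column D^3_{m',1} for m'=−3..3 at α=1.0052, β=0.7897, γ=1.1237.
cos(β/2)=0.923054, sin(β/2)=0.384670
d^3_{-3,1}: single k=4 term ⇒ +0.072252;  D = -0.022804+0.068559i
d^3_{-2,1}: k∈[3..4] ⇒ +0.283123 -0.024585 = +0.258539;  D = +0.163389+0.200365i
d^3_{-1,1}: k∈[2..4] ⇒ +0.644520 -0.149244 +0.003240 = +0.498516;  D = +0.495020-0.058936i
d^3_{0,1}: k∈[1..3] ⇒ +0.892925 -0.465219 +0.026931 = +0.454637;  D = +0.196562-0.409949i
d^3_{1,1}: k∈[0..2] ⇒ +0.618534 -0.859360 +0.111933 = -0.128893;  D = +0.068259+0.109335i
d^3_{2,1}: k∈[0..1] ⇒ -0.815125 +0.283123 = -0.532002;  D = +0.531987+0.003986i
d^3_{3,1}: single k=0 term ⇒ +0.416036;  D = -0.225587+0.349566i
Y_3^{m'}(θ=0.6065,φ=4.9354) and Σ D·Y over m':
  (-0.0228+0.0686i)·(-0.0479-0.0606i)  (+0.1634+0.2004i)·(-0.2461+0.1177i)  (+0.4950-0.0589i)·(+0.0968+0.4268i)  (+0.1966-0.4099i)·(+0.1151+0.0000i)  (+0.0683+0.1093i)·(-0.0968+0.4268i)  (+0.5320+0.0040i)·(-0.2461-0.1177i)  (-0.2256+0.3496i)·(+0.0479-0.0606i)
Y_3^1(R⁻¹ n̂) = -0.136212+0.111742i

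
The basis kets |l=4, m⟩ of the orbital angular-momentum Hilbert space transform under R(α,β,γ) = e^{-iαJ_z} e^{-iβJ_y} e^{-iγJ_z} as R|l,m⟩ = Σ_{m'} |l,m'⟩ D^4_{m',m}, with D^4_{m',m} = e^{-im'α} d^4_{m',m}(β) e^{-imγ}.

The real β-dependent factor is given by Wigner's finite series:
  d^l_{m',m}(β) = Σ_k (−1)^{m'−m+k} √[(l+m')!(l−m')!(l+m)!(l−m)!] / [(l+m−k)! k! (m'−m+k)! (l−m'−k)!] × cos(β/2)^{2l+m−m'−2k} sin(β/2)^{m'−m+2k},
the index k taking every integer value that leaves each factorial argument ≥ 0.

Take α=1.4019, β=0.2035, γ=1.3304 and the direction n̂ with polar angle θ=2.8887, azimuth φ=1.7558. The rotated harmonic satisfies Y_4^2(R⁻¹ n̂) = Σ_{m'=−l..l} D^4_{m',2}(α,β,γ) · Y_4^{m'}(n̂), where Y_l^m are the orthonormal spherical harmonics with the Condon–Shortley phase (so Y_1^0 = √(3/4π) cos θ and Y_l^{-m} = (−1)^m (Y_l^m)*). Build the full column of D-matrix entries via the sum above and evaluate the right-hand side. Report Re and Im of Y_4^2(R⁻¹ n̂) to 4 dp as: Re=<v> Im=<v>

Need the full column D^4_{m',2} for m'=−4..4 at α=1.4019, β=0.2035, γ=1.3304.
cos(β/2)=0.994828, sin(β/2)=0.101575
d^4_{-4,2}: single k=6 term ⇒ +0.000006;  D = -0.000006+0.000001i
d^4_{-3,2}: k∈[5..6] ⇒ +0.000119 -0.000000 = +0.000119;  D = +0.000003+0.000119i
d^4_{-2,2}: k∈[4..6] ⇒ +0.001564 -0.000013 +0.000000 = +0.001551;  D = +0.001535+0.000221i
d^4_{-1,2}: k∈[3..5] ⇒ +0.014441 -0.000226 +0.000000 = +0.014216;  D = +0.004362-0.013530i
d^4_{0,2}: k∈[2..4] ⇒ +0.094881 -0.002638 +0.000010 = +0.092254;  D = -0.081795-0.042666i
d^4_{1,2}: k∈[1..3] ⇒ +0.415582 -0.021662 +0.000151 = +0.394071;  D = -0.238389+0.313787i
d^4_{2,2}: k∈[0..2] ⇒ +0.959365 -0.120016 +0.001564 = +0.840913;  D = +0.574558+0.614018i
d^4_{3,2}: k∈[0..1] ⇒ -0.366509 +0.011463 = -0.355046;  D = -0.296337+0.195557i
d^4_{4,2}: single k=0 term ⇒ +0.052922;  D = -0.021309-0.048442i
Y_4^{m'}(θ=2.8887,φ=1.7558) and Σ D·Y over m':
  (-0.0000+0.0000i)·(+0.0013-0.0012i)  (+0.0000+0.0001i)·(-0.0100-0.0161i)  (+0.0015+0.0002i)·(-0.1086+0.0421i)  (+0.0044-0.0135i)·(+0.0751+0.4012i)  (-0.0818-0.0427i)·(+0.5959+0.0000i)  (-0.2384+0.3138i)·(-0.0751+0.4012i)  (+0.5746+0.6140i)·(-0.1086-0.0421i)  (-0.2963+0.1956i)·(+0.0100-0.0161i)  (-0.0213-0.0484i)·(+0.0013+0.0012i)
Y_4^2(R⁻¹ n̂) = -0.187470-0.228089i

Re=-0.1875 Im=-0.2281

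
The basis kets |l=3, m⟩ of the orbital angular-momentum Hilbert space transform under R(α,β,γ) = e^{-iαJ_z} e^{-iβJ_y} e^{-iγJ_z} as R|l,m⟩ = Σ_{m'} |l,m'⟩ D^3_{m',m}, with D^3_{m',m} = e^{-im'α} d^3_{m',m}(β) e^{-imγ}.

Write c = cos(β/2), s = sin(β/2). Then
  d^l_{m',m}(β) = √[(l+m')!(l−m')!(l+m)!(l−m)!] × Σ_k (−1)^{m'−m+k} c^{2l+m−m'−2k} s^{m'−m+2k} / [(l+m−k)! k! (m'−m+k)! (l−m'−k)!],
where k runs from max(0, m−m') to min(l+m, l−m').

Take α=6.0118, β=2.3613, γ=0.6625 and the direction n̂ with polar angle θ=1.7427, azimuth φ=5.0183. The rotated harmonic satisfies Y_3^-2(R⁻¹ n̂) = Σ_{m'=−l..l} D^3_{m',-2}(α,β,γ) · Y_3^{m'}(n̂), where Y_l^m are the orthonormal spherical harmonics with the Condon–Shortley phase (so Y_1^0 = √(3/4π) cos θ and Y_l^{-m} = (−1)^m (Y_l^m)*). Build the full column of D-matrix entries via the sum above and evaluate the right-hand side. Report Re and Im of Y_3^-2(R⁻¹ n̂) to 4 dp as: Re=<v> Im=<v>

Need the full column D^3_{m',-2} for m'=−3..3 at α=6.0118, β=2.3613, γ=0.6625.
cos(β/2)=0.380324, sin(β/2)=0.924853
d^3_{-3,-2}: single k=1 term ⇒ +0.018027;  D = +0.015725+0.008813i
d^3_{-2,-2}: k∈[0..1] ⇒ +0.003026 -0.089481 = -0.086454;  D = -0.061326-0.060938i
d^3_{-1,-2}: k∈[0..1] ⇒ -0.023272 +0.275238 = +0.251966;  D = +0.124580+0.219013i
d^3_{0,-2}: k∈[0..1] ⇒ +0.098021 -0.579641 = -0.481620;  D = -0.117192-0.467144i
d^3_{1,-2}: k∈[0..1] ⇒ -0.275238 +0.813801 = +0.538562;  D = -0.013780+0.538386i
d^3_{2,-2}: k∈[0..1] ⇒ +0.529137 -0.625803 = -0.096665;  D = +0.028287-0.092434i
d^3_{3,-2}: single k=0 term ⇒ -0.630367;  D = +0.339295-0.531264i
Y_3^{m'}(θ=1.7427,φ=5.0183) and Σ D·Y over m':
  (+0.0157+0.0088i)·(-0.3169-0.2425i)  (-0.0613-0.0609i)·(+0.1389-0.0975i)  (+0.1246+0.2190i)·(-0.0819-0.2592i)  (-0.1172-0.4671i)·(+0.1822+0.0000i)  (-0.0138+0.5384i)·(+0.0819-0.2592i)  (+0.0283-0.0924i)·(+0.1389+0.0975i)  (+0.3393-0.5313i)·(+0.3169-0.2425i)
Y_3^-2(R⁻¹ n̂) = +0.138003-0.357494i

Re=0.1380 Im=-0.3575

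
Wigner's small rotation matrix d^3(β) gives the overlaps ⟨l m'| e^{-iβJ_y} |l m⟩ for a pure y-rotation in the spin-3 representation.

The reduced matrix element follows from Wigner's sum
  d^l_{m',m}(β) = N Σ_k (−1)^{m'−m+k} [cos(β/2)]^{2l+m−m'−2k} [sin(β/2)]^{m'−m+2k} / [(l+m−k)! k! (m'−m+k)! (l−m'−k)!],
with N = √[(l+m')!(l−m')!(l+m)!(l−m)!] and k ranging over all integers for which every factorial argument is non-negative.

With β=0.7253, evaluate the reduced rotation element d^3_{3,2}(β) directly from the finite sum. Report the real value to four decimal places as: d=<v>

d^3_{3,2}(β=0.7253) via Wigner's sum:
With c≡cos(β/2)=0.934960 and s≡sin(β/2)=0.354753, N=[720·1·120·1]^{1/2}=293.938769
Admissible k: 0..0 (factorial args all ≥0)
  k=0: (−1)^1·293.9388/(120)·0.9350^5·0.3548^1 = -0.620822
d^3_{3,2}(0.7253) = -0.620822

d=-0.6208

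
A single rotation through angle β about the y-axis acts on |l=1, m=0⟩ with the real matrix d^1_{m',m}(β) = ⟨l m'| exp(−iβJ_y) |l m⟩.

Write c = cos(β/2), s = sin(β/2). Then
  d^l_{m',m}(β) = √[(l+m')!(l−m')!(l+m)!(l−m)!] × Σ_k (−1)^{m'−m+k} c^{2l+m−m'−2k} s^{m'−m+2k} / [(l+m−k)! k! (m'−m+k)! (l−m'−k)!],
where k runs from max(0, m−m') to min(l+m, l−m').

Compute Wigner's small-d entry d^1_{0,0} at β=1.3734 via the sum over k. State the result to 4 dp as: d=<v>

d=0.1961

d^1_{0,0}(β=1.3734) via Wigner's sum:
c=cos(1.3734/2)=0.773342, s=sin(1.3734/2)=0.633989; N=√[1·1·1·1]=1.000000
k: max(0,(0)−(0))=0 … min(1+(0),1−(0))=1
  k=0: (−1)^0·1.0000/(1)·0.7733^2·0.6340^0 = +0.598058
  k=1: (−1)^1·1.0000/(1)·0.7733^0·0.6340^2 = -0.401942
d^1_{0,0}(1.3734) = +0.598058 -0.401942 = +0.196117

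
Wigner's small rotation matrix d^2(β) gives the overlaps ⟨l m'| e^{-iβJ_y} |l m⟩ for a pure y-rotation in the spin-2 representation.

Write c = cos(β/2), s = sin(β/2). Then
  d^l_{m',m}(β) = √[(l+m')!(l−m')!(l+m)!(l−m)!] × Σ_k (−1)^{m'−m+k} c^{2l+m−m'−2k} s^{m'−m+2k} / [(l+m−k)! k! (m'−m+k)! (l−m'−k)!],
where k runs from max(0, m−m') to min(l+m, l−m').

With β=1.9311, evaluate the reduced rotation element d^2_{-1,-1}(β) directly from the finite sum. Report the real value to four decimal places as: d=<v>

d^2_{-1,-1}(β=1.9311) via Wigner's sum:
With c≡cos(β/2)=0.568965 and s≡sin(β/2)=0.822362, N=[1·6·1·6]^{1/2}=6.000000
The bounds max(0,m−m')=0 and min(l+m,l−m')=1 give 2 terms
  k=0: (−1)^0·6.0000/(6)·0.5690^4·0.8224^0 = +0.104795
  k=1: (−1)^1·6.0000/(2)·0.5690^2·0.8224^2 = -0.656777
d^2_{-1,-1}(1.9311) = +0.104795 -0.656777 = -0.551982

d=-0.5520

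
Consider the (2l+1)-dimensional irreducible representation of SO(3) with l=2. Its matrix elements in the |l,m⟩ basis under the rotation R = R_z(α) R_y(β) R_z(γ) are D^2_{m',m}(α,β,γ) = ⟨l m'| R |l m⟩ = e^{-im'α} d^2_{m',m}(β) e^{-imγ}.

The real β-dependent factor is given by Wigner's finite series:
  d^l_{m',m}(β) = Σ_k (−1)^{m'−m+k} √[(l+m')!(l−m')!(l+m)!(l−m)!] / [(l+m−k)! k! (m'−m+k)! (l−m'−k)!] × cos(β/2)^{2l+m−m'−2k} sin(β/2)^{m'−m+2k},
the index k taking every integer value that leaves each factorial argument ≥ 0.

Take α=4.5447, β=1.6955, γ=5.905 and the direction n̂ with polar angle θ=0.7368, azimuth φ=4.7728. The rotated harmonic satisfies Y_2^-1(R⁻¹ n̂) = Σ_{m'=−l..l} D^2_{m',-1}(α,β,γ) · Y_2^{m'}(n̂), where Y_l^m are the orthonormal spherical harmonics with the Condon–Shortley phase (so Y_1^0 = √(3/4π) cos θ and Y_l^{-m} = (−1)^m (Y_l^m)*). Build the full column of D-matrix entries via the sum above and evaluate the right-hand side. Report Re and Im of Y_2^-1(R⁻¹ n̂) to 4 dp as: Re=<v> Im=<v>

Need the full column D^2_{m',-1} for m'=−2..2 at α=4.5447, β=1.6955, γ=5.905.
cos(β/2)=0.661672, sin(β/2)=0.749794
d^2_{-2,-1}: single k=1 term ⇒ +0.434410;  D = -0.328429+0.284335i
d^2_{-1,-1}: k∈[0..1] ⇒ +0.191677 -0.738397 = -0.546720;  D = +0.283838+0.467267i
d^2_{0,-1}: k∈[0..1] ⇒ -0.532041 +0.683193 = +0.151152;  D = +0.140471-0.055810i
d^2_{1,-1}: k∈[0..1] ⇒ +0.738397 -0.316058 = +0.422339;  D = +0.088246+0.413017i
d^2_{2,-1}: single k=0 term ⇒ -0.557825;  D = +0.557314-0.023872i
Y_2^{m'}(θ=0.7368,φ=4.7728) and Σ D·Y over m':
  (-0.3284+0.2843i)·(-0.1731+0.0210i)  (+0.2838+0.4673i)·(+0.0232+0.3837i)  (+0.1405-0.0558i)·(+0.2036+0.0000i)  (+0.0882+0.4130i)·(-0.0232+0.3837i)  (+0.5573-0.0239i)·(-0.1731-0.0210i)
Y_2^-1(R⁻¹ n̂) = -0.350772+0.068973i

Re=-0.3508 Im=0.0690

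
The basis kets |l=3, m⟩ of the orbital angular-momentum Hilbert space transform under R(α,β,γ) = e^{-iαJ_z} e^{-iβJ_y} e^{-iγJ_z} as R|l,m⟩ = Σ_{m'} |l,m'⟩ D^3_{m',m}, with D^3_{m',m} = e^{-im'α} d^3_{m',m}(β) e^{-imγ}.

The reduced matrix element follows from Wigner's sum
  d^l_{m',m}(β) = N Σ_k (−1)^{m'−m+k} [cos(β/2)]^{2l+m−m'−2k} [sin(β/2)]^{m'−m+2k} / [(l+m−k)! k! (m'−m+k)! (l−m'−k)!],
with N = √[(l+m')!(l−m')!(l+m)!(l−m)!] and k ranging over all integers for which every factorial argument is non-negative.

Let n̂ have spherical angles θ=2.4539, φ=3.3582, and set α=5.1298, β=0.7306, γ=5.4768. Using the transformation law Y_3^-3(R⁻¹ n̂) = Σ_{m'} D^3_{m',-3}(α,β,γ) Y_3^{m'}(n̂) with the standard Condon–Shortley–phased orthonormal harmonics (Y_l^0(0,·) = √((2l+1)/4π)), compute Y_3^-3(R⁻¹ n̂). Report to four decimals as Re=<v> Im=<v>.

Need the full column D^3_{m',-3} for m'=−3..3 at α=5.1298, β=0.7306, γ=5.4768.
cos(β/2)=0.934017, sin(β/2)=0.357230
d^3_{-3,-3}: single k=0 term ⇒ +0.663938;  D = +0.610522+0.260917i
d^3_{-2,-3}: single k=0 term ⇒ -0.622008;  D = -0.008420-0.621951i
d^3_{-1,-3}: single k=0 term ⇒ +0.376148;  D = -0.341757+0.157129i
d^3_{0,-3}: single k=0 term ⇒ -0.166120;  D = +0.124622+0.109841i
d^3_{1,-3}: single k=0 term ⇒ +0.055023;  D = +0.016524-0.052483i
d^3_{2,-3}: single k=0 term ⇒ -0.013310;  D = -0.013226+0.001493i
d^3_{3,-3}: single k=0 term ⇒ +0.002078;  D = +0.001050+0.001793i
Y_3^{m'}(θ=2.4539,φ=3.3582) and Σ D·Y over m':
  (+0.6105+0.2609i)·(-0.0850+0.0646i)  (-0.0084-0.6220i)·(-0.2888+0.1336i)  (-0.3418+0.1571i)·(-0.3978+0.0875i)  (+0.1246+0.1098i)·(+0.0042+0.0000i)  (+0.0165-0.0525i)·(+0.3978+0.0875i)  (-0.0132+0.0015i)·(-0.2888-0.1336i)  (+0.0011+0.0018i)·(+0.0850+0.0646i)
Y_3^-3(R⁻¹ n̂) = +0.154662+0.085908i

Re=0.1547 Im=0.0859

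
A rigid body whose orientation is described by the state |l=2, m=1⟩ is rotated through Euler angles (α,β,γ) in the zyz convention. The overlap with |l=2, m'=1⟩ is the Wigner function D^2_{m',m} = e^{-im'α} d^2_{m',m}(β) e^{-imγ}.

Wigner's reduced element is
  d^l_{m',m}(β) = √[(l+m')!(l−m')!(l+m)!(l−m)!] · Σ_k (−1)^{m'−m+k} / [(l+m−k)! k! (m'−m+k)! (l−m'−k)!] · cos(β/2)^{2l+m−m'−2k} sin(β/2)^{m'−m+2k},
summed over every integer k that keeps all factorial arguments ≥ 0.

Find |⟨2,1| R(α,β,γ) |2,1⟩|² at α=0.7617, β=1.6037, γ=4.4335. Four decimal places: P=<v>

D^2_{1,1}(0.7617,1.6037,4.4335) = e^{-i·1·0.7617}·d^2_{1,1}(1.6037)·e^{-i·1·4.4335}. Compute d first:
With c≡cos(β/2)=0.695378 and s≡sin(β/2)=0.718644, N=[6·1·6·1]^{1/2}=6.000000
Admissible k: 0..1 (factorial args all ≥0)
  k=0: (−1)^0·6.0000/(6)·0.6954^4·0.7186^0 = +0.233822
  k=1: (−1)^1·6.0000/(2)·0.6954^2·0.7186^2 = -0.749188
d^2_{1,1}(1.6037) = +0.233822 -0.749188 = -0.515367
|D^2_{1,1}|² = |d^2_{1,1}(β)|² = (-0.515367)² = 0.265603 (the z-rotation phases have unit modulus)

P=0.2656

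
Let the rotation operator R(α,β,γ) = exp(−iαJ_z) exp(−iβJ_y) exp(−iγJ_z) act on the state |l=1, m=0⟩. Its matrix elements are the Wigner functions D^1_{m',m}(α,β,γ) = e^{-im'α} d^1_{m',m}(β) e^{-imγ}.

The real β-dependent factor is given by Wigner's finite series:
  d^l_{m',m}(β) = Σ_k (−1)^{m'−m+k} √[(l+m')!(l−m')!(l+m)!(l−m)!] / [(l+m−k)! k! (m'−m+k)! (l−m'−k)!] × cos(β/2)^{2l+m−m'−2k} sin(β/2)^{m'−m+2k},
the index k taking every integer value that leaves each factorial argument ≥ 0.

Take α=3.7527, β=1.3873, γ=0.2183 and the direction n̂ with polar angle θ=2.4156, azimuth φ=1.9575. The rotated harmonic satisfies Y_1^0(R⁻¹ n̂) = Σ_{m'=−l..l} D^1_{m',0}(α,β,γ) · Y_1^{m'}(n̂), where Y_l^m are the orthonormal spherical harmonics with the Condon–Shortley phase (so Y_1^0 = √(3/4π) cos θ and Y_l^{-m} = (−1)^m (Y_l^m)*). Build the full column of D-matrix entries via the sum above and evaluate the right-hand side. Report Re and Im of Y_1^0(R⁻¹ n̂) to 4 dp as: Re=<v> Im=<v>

Re=-0.1376 Im=0.0000

Need the full column D^1_{m',0} for m'=−1..1 at α=3.7527, β=1.3873, γ=0.2183.
cos(β/2)=0.768918, sin(β/2)=0.639348
d^1_{-1,0}: single k=1 term ⇒ +0.695236;  D = -0.569407-0.398909i
d^1_{0,0}: k∈[0..1] ⇒ +0.591234 -0.408766 = +0.182468;  D = +0.182468+0.000000i
d^1_{1,0}: single k=0 term ⇒ -0.695236;  D = +0.569407-0.398909i
Y_1^{m'}(θ=2.4156,φ=1.9575) and Σ D·Y over m':
  (-0.5694-0.3989i)·(-0.0865-0.2124i)  (+0.1825+0.0000i)·(-0.3654+0.0000i)  (+0.5694-0.3989i)·(+0.0865-0.2124i)
Y_1^0(R⁻¹ n̂) = -0.137643+0.000000i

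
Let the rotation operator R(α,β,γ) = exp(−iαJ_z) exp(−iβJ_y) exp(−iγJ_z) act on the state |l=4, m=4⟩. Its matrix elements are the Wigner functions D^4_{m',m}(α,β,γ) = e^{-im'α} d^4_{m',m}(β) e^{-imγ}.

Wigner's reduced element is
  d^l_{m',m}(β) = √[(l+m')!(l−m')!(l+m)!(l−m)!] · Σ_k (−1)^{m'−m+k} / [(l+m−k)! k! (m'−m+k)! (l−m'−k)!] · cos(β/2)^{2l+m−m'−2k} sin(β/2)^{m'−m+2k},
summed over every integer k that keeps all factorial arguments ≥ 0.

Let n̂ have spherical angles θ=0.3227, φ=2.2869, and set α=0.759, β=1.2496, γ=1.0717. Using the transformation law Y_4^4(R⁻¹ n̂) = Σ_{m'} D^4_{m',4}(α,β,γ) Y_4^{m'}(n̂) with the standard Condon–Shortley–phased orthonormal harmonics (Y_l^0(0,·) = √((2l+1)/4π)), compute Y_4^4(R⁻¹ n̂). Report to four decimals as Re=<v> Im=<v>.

Re=0.2899 Im=0.2142

Need the full column D^4_{m',4} for m'=−4..4 at α=0.759, β=1.2496, γ=1.0717.
cos(β/2)=0.811080, sin(β/2)=0.584935
d^4_{-4,4}: single k=8 term ⇒ +0.013704;  D = +0.004311-0.013009i
d^4_{-3,4}: single k=7 term ⇒ +0.053748;  D = -0.022845-0.048651i
d^4_{-2,4}: single k=6 term ⇒ +0.139429;  D = -0.129852-0.050782i
d^4_{-1,4}: single k=5 term ⇒ +0.273416;  D = -0.253277+0.102990i
d^4_{0,4}: single k=4 term ⇒ +0.423872;  D = -0.174999+0.386061i
d^4_{1,4}: single k=3 term ⇒ +0.525697;  D = +0.172044+0.496748i
d^4_{2,4}: single k=2 term ⇒ +0.515439;  D = +0.457575+0.237280i
d^4_{3,4}: single k=1 term ⇒ +0.382031;  D = +0.367088-0.105802i
d^4_{4,4}: single k=0 term ⇒ +0.187288;  D = +0.094871-0.161481i
Y_4^{m'}(θ=0.3227,φ=2.2869) and Σ D·Y over m':
  (+0.0043-0.0130i)·(-0.0043-0.0012i)  (-0.0228-0.0487i)·(+0.0317-0.0207i)  (-0.1299-0.0508i)·(-0.0246+0.1765i)  (-0.2533+0.1030i)·(-0.3079-0.3538i)  (-0.1750+0.3861i)·(+0.4582+0.0000i)  (+0.1720+0.4967i)·(+0.3079-0.3538i)  (+0.4576+0.2373i)·(-0.0246-0.1765i)  (+0.3671-0.1058i)·(-0.0317-0.0207i)  (+0.0949-0.1615i)·(-0.0043+0.0012i)
Y_4^4(R⁻¹ n̂) = +0.289893+0.214153i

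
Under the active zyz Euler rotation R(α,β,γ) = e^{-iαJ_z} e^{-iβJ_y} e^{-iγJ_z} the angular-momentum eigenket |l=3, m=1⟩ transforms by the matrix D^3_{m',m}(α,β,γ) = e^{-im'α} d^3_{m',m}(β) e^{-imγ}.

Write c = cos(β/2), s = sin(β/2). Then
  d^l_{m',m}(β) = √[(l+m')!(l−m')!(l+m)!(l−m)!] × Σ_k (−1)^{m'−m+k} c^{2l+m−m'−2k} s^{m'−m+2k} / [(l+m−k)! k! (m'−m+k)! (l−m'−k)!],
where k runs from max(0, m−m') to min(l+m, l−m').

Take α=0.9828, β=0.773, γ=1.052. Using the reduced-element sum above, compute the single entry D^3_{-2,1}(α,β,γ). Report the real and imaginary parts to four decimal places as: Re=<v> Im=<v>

D^3_{-2,1}(0.9828,0.773,1.052) = e^{-i·-2·0.9828}·d^3_{-2,1}(0.773)·e^{-i·1·1.052}. Compute d first:
c=cos(0.773/2)=0.926234, s=sin(0.773/2)=0.376949; N=√[1·120·24·2]=75.894664
The bounds max(0,m−m')=3 and min(l+m,l−m')=4 give 2 terms
  k=3: (−1)^0·75.8947/(12)·0.9262^3·0.3769^3 = +0.269178
  k=4: (−1)^1·75.8947/(24)·0.9262^1·0.3769^5 = -0.022291
d^3_{-2,1}(0.773) = +0.269178 -0.022291 = +0.246887
D = (-0.384627+0.923072i)·(+0.246887)·(+0.495835-0.868417i) = +0.150823+0.195462i

Re=0.1508 Im=0.1955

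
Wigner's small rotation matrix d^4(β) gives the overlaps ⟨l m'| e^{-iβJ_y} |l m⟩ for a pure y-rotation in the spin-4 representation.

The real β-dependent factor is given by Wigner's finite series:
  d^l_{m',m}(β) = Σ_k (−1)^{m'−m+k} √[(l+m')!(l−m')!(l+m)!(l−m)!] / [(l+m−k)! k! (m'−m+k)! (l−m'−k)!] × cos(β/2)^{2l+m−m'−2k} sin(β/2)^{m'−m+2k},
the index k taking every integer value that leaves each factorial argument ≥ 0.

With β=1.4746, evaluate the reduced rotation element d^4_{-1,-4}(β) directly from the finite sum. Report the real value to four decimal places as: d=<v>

d^4_{-1,-4}(β=1.4746) via Wigner's sum:
c=cos(1.4746/2)=0.740286, s=sin(1.4746/2)=0.672292; N=√[6·120·1·40320]=5387.986637
k∈{0} keeps every argument non-negative
  k=0: (−1)^3·5387.9866/(720)·0.7403^5·0.6723^3 = -0.505552
d^4_{-1,-4}(1.4746) = -0.505552

d=-0.5056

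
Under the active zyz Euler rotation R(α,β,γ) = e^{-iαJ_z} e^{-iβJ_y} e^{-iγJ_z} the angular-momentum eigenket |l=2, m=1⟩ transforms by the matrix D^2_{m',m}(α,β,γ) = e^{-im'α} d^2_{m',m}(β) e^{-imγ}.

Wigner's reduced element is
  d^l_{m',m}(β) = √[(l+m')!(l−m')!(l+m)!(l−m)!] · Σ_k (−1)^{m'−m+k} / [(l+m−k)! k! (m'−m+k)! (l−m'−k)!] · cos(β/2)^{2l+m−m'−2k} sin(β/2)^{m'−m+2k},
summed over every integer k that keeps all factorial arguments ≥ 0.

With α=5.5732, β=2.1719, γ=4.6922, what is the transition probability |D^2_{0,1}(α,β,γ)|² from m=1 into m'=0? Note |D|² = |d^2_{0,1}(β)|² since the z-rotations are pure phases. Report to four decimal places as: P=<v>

D^2_{0,1}(5.5732,2.1719,4.6922) = e^{-i·0·5.5732}·d^2_{0,1}(2.1719)·e^{-i·1·4.6922}. Compute d first:
Half-angle: c=0.466072, s=0.884747. N=√(2·2·6·1)=4.898979
k∈{1,2} keeps every argument non-negative
  k=1: (−1)^0·4.8990/(2)·0.4661^3·0.8847^1 = +0.219409
  k=2: (−1)^1·4.8990/(2)·0.4661^1·0.8847^3 = -0.790653
d^2_{0,1}(2.1719) = +0.219409 -0.790653 = -0.571243
|D^2_{0,1}|² = |d^2_{0,1}(β)|² = (-0.571243)² = 0.326319 (the z-rotation phases have unit modulus)

P=0.3263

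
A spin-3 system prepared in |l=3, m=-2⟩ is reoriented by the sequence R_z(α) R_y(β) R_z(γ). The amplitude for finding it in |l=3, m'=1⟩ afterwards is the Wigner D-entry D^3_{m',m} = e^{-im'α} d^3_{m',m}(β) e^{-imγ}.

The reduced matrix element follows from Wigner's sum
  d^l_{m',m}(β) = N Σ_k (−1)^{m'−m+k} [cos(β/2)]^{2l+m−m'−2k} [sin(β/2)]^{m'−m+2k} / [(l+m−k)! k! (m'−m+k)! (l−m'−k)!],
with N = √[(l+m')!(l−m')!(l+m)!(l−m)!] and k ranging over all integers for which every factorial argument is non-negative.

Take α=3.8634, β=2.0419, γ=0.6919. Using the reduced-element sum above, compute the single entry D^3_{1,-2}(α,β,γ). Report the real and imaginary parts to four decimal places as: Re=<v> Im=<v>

D^3_{1,-2}(3.8634,2.0419,0.6919) = e^{-i·1·3.8634}·d^3_{1,-2}(2.0419)·e^{-i·-2·0.6919}. Compute d first:
With c≡cos(β/2)=0.522556 and s≡sin(β/2)=0.852605, N=[24·2·1·120]^{1/2}=75.894664
k∈{0,1} keeps every argument non-negative
  k=0: (−1)^3·75.8947/(12)·0.5226^3·0.8526^3 = -0.559336
  k=1: (−1)^4·75.8947/(24)·0.5226^1·0.8526^5 = +0.744512
d^3_{1,-2}(2.0419) = -0.559336 +0.744512 = +0.185177
Attach z-rotation phases: D = e^{-i(1)(3.8634)}·(+0.185177)·e^{-i(-2)(0.6919)} = -0.146062-0.113826i

Re=-0.1461 Im=-0.1138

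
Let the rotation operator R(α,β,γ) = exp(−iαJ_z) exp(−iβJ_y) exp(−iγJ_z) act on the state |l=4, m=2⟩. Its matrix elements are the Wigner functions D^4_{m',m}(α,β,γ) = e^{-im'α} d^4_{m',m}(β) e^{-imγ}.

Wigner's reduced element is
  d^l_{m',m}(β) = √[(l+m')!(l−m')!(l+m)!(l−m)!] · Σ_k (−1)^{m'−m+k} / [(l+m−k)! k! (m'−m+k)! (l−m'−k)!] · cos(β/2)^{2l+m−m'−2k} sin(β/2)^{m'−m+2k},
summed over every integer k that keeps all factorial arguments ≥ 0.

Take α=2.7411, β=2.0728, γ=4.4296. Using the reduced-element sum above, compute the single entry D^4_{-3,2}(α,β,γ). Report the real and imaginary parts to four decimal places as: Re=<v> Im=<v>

Re=0.0272 Im=-0.0201

Split into d^4_{-3,2}(β=2.0728) × two z-phases.
Half-angle: c=0.509322, s=0.860576. N=√(1·5040·720·2)=2693.993318
k∈{5,6} keeps every argument non-negative
  k=5: (−1)^0·2693.9933/(240)·0.5093^3·0.8606^5 = +0.700017
  k=6: (−1)^1·2693.9933/(720)·0.5093^1·0.8606^7 = -0.666165
d^4_{-3,2}(2.0728) = +0.700017 -0.666165 = +0.033852
D = (-0.360980+0.932574i)·(+0.033852)·(-0.844279-0.535904i) = +0.027235-0.020105i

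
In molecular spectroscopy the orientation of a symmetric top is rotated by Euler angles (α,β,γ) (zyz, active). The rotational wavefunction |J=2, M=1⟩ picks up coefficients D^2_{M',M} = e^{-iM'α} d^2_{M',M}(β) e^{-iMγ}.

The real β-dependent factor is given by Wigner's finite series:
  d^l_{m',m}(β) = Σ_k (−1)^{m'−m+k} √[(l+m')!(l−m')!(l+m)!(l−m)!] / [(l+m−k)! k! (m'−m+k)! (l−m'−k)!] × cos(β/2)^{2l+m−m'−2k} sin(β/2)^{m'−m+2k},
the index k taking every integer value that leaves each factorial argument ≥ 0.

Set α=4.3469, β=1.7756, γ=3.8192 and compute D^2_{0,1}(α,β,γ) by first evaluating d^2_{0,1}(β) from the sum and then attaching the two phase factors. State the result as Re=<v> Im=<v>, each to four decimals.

First d^2_{0,1}(β=1.7756), then the phase factors e^{-i(0)α} and e^{-i(1)γ}:
With c≡cos(β/2)=0.631120 and s≡sin(β/2)=0.775685, N=[2·2·6·1]^{1/2}=4.898979
The bounds max(0,m−m')=1 and min(l+m,l−m')=2 give 2 terms
  k=1: (−1)^0·4.8990/(2)·0.6311^3·0.7757^1 = +0.477636
  k=2: (−1)^1·4.8990/(2)·0.6311^1·0.7757^3 = -0.721513
d^2_{0,1}(1.7756) = +0.477636 -0.721513 = -0.243877
Attach z-rotation phases: D = e^{-i(0)(4.3469)}·(-0.243877)·e^{-i(1)(3.8192)} = +0.189998-0.152894i

Re=0.1900 Im=-0.1529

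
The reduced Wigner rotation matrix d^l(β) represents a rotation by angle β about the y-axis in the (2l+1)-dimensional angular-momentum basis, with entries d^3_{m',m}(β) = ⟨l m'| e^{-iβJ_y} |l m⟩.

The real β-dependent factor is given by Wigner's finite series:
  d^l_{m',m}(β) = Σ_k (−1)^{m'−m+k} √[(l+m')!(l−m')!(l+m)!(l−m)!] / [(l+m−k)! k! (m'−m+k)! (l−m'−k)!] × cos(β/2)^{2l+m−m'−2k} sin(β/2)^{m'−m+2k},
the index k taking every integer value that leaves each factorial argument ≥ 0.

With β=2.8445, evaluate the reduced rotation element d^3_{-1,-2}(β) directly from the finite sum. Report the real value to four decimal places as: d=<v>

d^3_{-1,-2}(β=2.8445) via Wigner's sum:
With c≡cos(β/2)=0.148001 and s≡sin(β/2)=0.988987, N=[2·24·1·120]^{1/2}=75.894664
The bounds max(0,m−m')=0 and min(l+m,l−m')=1 give 2 terms
  k=0: (−1)^1·75.8947/(24)·0.1480^5·0.9890^1 = -0.000222
  k=1: (−1)^2·75.8947/(12)·0.1480^3·0.9890^3 = +0.019833
d^3_{-1,-2}(2.8445) = -0.000222 +0.019833 = +0.019611

d=0.0196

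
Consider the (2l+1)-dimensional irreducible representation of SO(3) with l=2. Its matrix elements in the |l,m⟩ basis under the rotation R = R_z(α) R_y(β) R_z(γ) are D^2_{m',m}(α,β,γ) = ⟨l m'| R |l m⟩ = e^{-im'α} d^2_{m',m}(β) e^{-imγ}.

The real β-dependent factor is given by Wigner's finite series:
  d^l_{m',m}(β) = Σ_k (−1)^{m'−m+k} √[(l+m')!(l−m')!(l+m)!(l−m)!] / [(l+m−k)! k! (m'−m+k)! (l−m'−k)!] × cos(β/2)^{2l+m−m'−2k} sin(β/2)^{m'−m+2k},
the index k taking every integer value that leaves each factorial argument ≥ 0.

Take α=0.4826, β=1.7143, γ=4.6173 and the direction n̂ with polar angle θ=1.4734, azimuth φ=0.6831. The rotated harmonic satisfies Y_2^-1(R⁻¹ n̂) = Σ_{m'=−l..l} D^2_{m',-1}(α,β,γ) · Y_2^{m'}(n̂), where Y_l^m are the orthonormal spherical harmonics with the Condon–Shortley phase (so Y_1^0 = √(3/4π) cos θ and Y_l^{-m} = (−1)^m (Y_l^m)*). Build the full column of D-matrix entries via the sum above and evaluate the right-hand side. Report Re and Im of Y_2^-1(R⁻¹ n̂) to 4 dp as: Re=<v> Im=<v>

Re=-0.1286 Im=0.1863

Need the full column D^2_{m',-1} for m'=−2..2 at α=0.4826, β=1.7143, γ=4.6173.
cos(β/2)=0.654595, sin(β/2)=0.755980
d^2_{-2,-1}: single k=1 term ⇒ +0.424090;  D = +0.324174-0.273428i
d^2_{-1,-1}: k∈[0..1] ⇒ +0.183607 -0.734661 = -0.551053;  D = -0.208235+0.510194i
d^2_{0,-1}: k∈[0..1] ⇒ -0.519402 +0.692754 = +0.173352;  D = -0.016459-0.172569i
d^2_{1,-1}: k∈[0..1] ⇒ +0.734661 -0.326619 = +0.408042;  D = -0.222827-0.341828i
d^2_{2,-1}: single k=0 term ⇒ -0.565631;  D = +0.493511+0.276379i
Y_2^{m'}(θ=1.4734,φ=0.6831) and Σ D·Y over m':
  (+0.3242-0.2734i)·(+0.0777-0.3746i)  (-0.2082+0.5102i)·(+0.0580-0.0472i)  (-0.0165-0.1726i)·(-0.3064+0.0000i)  (-0.2228-0.3418i)·(-0.0580-0.0472i)  (+0.4935+0.2764i)·(+0.0777+0.3746i)
Y_2^-1(R⁻¹ n̂) = -0.128579+0.186307i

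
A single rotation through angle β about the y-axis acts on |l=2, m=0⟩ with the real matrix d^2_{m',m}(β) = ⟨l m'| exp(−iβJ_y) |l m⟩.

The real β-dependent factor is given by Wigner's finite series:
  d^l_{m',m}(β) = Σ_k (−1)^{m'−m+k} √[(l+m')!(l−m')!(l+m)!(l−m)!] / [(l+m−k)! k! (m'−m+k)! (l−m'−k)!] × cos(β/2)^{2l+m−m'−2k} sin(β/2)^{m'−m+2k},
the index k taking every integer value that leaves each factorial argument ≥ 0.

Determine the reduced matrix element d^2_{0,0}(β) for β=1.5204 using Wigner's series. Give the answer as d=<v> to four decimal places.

d^2_{0,0}(β=1.5204) via Wigner's sum:
With c≡cos(β/2)=0.724698 and s≡sin(β/2)=0.689066, N=[2·2·2·2]^{1/2}=4.000000
k: max(0,(0)−(0))=0 … min(2+(0),2−(0))=2
  k=0: (−1)^0·4.0000/(4)·0.7247^4·0.6891^0 = +0.275822
  k=1: (−1)^1·4.0000/(1)·0.7247^2·0.6891^2 = -0.997462
  k=2: (−1)^2·4.0000/(4)·0.7247^0·0.6891^4 = +0.225447
d^2_{0,0}(1.5204) = +0.275822 -0.997462 +0.225447 = -0.496194

d=-0.4962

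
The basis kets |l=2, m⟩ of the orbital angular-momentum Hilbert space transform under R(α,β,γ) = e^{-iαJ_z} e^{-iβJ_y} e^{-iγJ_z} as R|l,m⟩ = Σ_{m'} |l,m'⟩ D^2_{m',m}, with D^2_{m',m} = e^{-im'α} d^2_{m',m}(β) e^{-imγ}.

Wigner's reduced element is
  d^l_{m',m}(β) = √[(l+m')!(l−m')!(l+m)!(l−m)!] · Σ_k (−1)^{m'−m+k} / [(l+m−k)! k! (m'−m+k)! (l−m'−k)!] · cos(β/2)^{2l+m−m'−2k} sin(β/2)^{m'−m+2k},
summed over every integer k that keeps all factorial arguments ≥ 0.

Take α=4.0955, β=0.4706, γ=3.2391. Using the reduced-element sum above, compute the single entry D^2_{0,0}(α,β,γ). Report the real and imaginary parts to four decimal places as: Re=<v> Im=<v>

Split into d^2_{0,0}(β=0.4706) × two z-phases.
c=cos(0.4706/2)=0.972444, s=sin(0.4706/2)=0.233135; N=√[2·2·2·2]=4.000000
k∈{0,1,2} keeps every argument non-negative
  k=0: (−1)^0·4.0000/(4)·0.9724^4·0.2331^0 = +0.894251
  k=1: (−1)^1·4.0000/(1)·0.9724^2·0.2331^2 = -0.205591
  k=2: (−1)^2·4.0000/(4)·0.9724^0·0.2331^4 = +0.002954
d^2_{0,0}(0.4706) = +0.894251 -0.205591 +0.002954 = +0.691614
Phases: e^{-i·(0)·4.0955}=+1.000000+0.000000i, e^{-i·(0)·3.2391}=+1.000000+0.000000i ⇒ D=+0.691614+0.000000i

Re=0.6916 Im=0.0000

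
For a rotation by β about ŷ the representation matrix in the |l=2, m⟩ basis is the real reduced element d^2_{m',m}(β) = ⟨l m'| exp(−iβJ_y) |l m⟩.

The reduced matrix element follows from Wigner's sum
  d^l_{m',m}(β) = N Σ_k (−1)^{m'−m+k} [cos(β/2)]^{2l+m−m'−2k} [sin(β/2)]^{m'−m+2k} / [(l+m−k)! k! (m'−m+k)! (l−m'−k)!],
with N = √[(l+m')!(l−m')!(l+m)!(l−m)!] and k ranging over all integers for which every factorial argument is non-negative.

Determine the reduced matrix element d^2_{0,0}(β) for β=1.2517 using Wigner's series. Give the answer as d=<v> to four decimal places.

d^2_{0,0}(β=1.2517) via Wigner's sum:
With c≡cos(β/2)=0.810465 and s≡sin(β/2)=0.585786, N=[2·2·2·2]^{1/2}=4.000000
k∈{0,1,2} keeps every argument non-negative
  k=0: (−1)^0·4.0000/(4)·0.8105^4·0.5858^0 = +0.431458
  k=1: (−1)^1·4.0000/(1)·0.8105^2·0.5858^2 = -0.901587
  k=2: (−1)^2·4.0000/(4)·0.8105^0·0.5858^4 = +0.117749
d^2_{0,0}(1.2517) = +0.431458 -0.901587 +0.117749 = -0.352380

d=-0.3524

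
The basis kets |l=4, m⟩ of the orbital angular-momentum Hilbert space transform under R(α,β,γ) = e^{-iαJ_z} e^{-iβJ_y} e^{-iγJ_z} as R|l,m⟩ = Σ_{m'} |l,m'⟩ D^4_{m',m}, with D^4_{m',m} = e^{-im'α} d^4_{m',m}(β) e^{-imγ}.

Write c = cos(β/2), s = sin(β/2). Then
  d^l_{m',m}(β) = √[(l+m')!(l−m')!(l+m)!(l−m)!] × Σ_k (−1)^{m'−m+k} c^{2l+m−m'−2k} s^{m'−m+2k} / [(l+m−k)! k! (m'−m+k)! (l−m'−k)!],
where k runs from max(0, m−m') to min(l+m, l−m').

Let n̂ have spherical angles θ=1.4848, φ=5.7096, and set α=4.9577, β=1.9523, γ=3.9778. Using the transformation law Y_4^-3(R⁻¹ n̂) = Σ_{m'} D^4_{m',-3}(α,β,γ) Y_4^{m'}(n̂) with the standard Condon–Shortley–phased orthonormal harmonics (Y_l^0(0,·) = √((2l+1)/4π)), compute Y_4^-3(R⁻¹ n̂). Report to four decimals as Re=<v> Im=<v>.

Need the full column D^4_{m',-3} for m'=−4..4 at α=4.9577, β=1.9523, γ=3.9778.
cos(β/2)=0.560216, sin(β/2)=0.828347
d^4_{-4,-3}: single k=1 term ⇒ +0.040574;  D = +0.038138+0.013847i
d^4_{-3,-3}: k∈[0..1] ⇒ +0.009702 -0.148475 = -0.138774;  D = +0.014263-0.138039i
d^4_{-2,-3}: k∈[0..1] ⇒ -0.053674 +0.352045 = +0.298371;  D = -0.295353+0.042329i
d^4_{-1,-3}: k∈[0..1] ⇒ +0.168355 -0.613464 = -0.445109;  D = +0.168261+0.412080i
d^4_{0,-3}: k∈[0..1] ⇒ -0.371088 +0.811317 = +0.440229;  D = +0.354945-0.260414i
d^4_{1,-3}: k∈[0..1] ⇒ +0.613464 -0.804737 = -0.191273;  D = -0.147212-0.122123i
d^4_{2,-3}: k∈[0..1] ⇒ -0.769683 +0.560924 = -0.208759;  D = +0.090277-0.188230i
d^4_{3,-3}: k∈[0..1] ⇒ +0.709711 -0.221665 = +0.488046;  D = -0.478133-0.097865i
d^4_{4,-3}: single k=0 term ⇒ -0.424019;  D = +0.018404+0.423619i
Y_4^{m'}(θ=1.4848,φ=5.7096) and Σ D·Y over m':
  (+0.0381+0.0138i)·(-0.2887+0.3268i)  (+0.0143-0.1380i)·(-0.0159+0.1051i)  (-0.2954+0.0423i)·(-0.1294-0.2871i)  (+0.1683+0.4121i)·(-0.1003-0.0648i)  (+0.3549-0.2604i)·(+0.2941+0.0000i)  (-0.1472-0.1221i)·(+0.1003-0.0648i)  (+0.0903-0.1882i)·(-0.1294+0.2871i)  (-0.4781-0.0979i)·(+0.0159+0.1051i)  (+0.0184+0.4236i)·(-0.2887-0.3268i)
Y_4^-3(R⁻¹ n̂) = +0.318856-0.169892i

Re=0.3189 Im=-0.1699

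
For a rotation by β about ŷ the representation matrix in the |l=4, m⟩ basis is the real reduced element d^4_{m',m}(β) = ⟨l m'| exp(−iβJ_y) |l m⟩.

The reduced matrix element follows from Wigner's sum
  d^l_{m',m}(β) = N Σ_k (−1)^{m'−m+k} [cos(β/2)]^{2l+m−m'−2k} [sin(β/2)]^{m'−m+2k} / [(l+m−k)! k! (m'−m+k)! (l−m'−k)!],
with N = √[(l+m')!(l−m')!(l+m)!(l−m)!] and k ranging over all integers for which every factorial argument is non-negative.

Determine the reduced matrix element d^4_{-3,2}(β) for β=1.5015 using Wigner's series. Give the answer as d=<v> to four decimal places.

d^4_{-3,2}(β=1.5015) via Wigner's sum:
c=cos(1.5015/2)=0.731177, s=sin(1.5015/2)=0.682187; N=√[1·5040·720·2]=2693.993318
k: max(0,(2)−(-3))=5 … min(4+(2),4−(-3))=6
  k=5: (−1)^0·2693.9933/(240)·0.7312^3·0.6822^5 = +0.648294
  k=6: (−1)^1·2693.9933/(720)·0.7312^1·0.6822^7 = -0.188110
d^4_{-3,2}(1.5015) = +0.648294 -0.188110 = +0.460184

d=0.4602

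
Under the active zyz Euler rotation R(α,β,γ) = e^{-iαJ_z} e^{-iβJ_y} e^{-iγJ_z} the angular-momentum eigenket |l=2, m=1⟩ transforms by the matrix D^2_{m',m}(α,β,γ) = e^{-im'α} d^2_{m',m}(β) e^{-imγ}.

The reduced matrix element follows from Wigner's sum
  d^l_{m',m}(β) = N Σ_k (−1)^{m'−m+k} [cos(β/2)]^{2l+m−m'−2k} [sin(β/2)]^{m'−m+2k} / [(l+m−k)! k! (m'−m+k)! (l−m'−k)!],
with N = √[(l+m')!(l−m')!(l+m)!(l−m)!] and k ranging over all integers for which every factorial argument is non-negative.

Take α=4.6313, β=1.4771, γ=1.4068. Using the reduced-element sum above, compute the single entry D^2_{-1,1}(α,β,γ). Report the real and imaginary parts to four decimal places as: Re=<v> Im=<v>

Split into d^2_{-1,1}(β=1.4771) × two z-phases.
With c≡cos(β/2)=0.739445 and s≡sin(β/2)=0.673216, N=[1·6·6·1]^{1/2}=6.000000
Admissible k: 2..3 (factorial args all ≥0)
  k=2: (−1)^0·6.0000/(2)·0.7394^2·0.6732^2 = +0.743435
  k=3: (−1)^1·6.0000/(6)·0.7394^0·0.6732^4 = -0.205409
d^2_{-1,1}(1.4771) = +0.743435 -0.205409 = +0.538026
Phases: e^{-i·(-1)·4.6313}=-0.081000-0.996714i, e^{-i·(1)·1.4068}=+0.163262-0.986583i ⇒ D=-0.536178-0.044555i

Re=-0.5362 Im=-0.0446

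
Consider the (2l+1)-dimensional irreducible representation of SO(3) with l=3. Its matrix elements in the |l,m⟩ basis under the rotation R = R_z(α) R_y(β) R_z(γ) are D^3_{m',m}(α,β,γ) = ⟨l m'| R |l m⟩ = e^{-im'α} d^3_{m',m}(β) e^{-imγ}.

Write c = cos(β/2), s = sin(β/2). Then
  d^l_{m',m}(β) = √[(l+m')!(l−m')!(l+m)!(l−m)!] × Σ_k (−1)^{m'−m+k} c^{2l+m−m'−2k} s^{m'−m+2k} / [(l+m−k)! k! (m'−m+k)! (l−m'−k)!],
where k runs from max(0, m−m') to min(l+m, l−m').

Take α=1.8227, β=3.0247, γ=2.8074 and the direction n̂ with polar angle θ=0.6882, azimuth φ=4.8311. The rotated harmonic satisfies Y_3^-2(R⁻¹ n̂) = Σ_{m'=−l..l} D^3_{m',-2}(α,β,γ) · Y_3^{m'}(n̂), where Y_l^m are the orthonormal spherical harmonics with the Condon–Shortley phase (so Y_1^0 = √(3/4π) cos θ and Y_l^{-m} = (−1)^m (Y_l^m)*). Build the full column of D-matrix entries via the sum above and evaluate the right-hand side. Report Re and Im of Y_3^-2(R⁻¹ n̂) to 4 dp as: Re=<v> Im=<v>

Re=-0.1402 Im=0.2095

Need the full column D^3_{m',-2} for m'=−3..3 at α=1.8227, β=3.0247, γ=2.8074.
cos(β/2)=0.058413, sin(β/2)=0.998292
d^3_{-3,-2}: single k=1 term ⇒ +0.000002;  D = +0.000000-0.000002i
d^3_{-2,-2}: k∈[0..1] ⇒ +0.000000 -0.000058 = -0.000058;  D = +0.000057-0.000009i
d^3_{-1,-2}: k∈[0..1] ⇒ -0.000002 +0.001254 = +0.001252;  D = +0.000506+0.001145i
d^3_{0,-2}: k∈[0..1] ⇒ +0.000064 -0.018561 = -0.018498;  D = -0.014518+0.011464i
d^3_{1,-2}: k∈[0..1] ⇒ -0.001254 +0.183147 = +0.181893;  D = -0.144746-0.110152i
d^3_{2,-2}: k∈[0..1] ⇒ +0.016944 -0.989799 = -0.972854;  D = +0.377596-0.896586i
d^3_{3,-2}: single k=0 term ⇒ -0.141865;  D = -0.140341-0.020737i
Y_3^{m'}(θ=0.6882,φ=4.8311) and Σ D·Y over m':
  (+0.0000-0.0000i)·(-0.0373-0.1002i)  (+0.0001-0.0000i)·(-0.3095+0.0749i)  (+0.0005+0.0011i)·(+0.0482+0.4042i)  (-0.0145+0.0115i)·(-0.0049+0.0000i)  (-0.1447-0.1102i)·(-0.0482+0.4042i)  (+0.3776-0.8966i)·(-0.3095-0.0749i)  (-0.1403-0.0207i)·(+0.0373-0.1002i)
Y_3^-2(R⁻¹ n̂) = -0.140216+0.209529i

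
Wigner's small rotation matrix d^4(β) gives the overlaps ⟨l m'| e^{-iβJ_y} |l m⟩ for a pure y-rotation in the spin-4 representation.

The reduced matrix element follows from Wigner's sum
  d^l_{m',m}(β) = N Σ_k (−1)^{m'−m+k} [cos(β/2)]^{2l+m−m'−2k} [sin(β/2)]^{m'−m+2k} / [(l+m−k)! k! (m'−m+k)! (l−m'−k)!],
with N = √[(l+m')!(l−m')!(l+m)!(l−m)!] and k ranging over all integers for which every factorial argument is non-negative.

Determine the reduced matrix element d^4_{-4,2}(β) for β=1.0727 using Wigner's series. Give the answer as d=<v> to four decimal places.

d=0.0696

d^4_{-4,2}(β=1.0727) via Wigner's sum:
Half-angle: c=0.859580, s=0.511002. N=√(1·40320·720·2)=7619.763776
Admissible k: 6..6 (factorial args all ≥0)
  k=6: (−1)^0·7619.7638/(1440)·0.8596^2·0.5110^6 = +0.069612
d^4_{-4,2}(1.0727) = +0.069612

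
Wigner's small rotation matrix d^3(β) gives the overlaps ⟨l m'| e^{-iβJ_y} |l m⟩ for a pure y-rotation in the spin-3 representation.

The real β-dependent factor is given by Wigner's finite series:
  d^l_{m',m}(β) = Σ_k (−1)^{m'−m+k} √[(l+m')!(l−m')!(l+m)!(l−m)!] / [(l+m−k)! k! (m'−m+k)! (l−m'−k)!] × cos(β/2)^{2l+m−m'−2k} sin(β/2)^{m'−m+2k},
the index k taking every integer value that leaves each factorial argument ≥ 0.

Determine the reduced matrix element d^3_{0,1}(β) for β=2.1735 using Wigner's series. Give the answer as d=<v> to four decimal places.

d=0.2164

d^3_{0,1}(β=2.1735) via Wigner's sum:
Half-angle: c=0.465364, s=0.885119. N=√(6·6·24·2)=41.569219
The bounds max(0,m−m')=1 and min(l+m,l−m')=3 give 3 terms
  k=1: (−1)^0·41.5692/(12)·0.4654^5·0.8851^1 = +0.066920
  k=2: (−1)^1·41.5692/(4)·0.4654^3·0.8851^3 = -0.726268
  k=3: (−1)^2·41.5692/(12)·0.4654^1·0.8851^5 = +0.875775
d^3_{0,1}(2.1735) = +0.066920 -0.726268 +0.875775 = +0.216428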